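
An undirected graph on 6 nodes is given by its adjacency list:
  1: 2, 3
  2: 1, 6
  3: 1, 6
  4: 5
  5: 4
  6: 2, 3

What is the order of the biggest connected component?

4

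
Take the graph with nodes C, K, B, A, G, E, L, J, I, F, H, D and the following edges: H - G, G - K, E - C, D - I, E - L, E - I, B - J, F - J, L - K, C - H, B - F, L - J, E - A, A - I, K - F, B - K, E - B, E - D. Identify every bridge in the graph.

The edges on the cycle E-C-H-G-K-F-B-E are not bridges since each lies on that cycle.
Every edge lies on some cycle, so there are no bridges.

none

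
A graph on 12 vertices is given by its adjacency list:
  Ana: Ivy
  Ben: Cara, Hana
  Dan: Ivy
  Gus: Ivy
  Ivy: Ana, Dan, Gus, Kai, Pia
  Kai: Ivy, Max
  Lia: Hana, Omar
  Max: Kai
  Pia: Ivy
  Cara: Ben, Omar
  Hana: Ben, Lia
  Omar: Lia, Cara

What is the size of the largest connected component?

7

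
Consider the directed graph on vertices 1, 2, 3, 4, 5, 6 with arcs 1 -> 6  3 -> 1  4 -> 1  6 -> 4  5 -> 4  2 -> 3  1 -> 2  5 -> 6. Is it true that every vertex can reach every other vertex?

No

There is no directed path from 2 to 5, so the graph is not strongly connected.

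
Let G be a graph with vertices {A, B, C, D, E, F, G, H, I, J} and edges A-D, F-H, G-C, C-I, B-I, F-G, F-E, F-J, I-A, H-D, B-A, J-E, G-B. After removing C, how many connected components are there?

With C gone, the remaining components are: {A, B, D, E, F, G, H, I, J}.
That is 1 component.

1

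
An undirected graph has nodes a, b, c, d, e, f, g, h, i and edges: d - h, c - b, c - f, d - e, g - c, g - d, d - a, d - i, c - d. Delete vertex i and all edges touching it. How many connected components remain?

1

With i gone, the remaining components are: {a, b, c, d, e, f, g, h}.
That is 1 component.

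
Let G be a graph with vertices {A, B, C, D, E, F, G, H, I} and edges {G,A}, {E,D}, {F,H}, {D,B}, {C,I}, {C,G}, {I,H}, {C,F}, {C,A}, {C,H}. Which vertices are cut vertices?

C, D

Removing C increases the component count from 2 to 3, so C is a cut vertex.
Removing D increases the component count from 2 to 3, so D is a cut vertex.
By contrast removing H leaves 2 components; it is not a cut vertex. No other vertex is a cut vertex either.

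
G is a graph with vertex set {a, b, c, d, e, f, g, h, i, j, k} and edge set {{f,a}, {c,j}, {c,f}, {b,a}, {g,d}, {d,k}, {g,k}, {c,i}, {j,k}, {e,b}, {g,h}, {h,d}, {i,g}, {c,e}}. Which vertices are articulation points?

Removing c increases the component count from 1 to 2, so c is a cut vertex.
By contrast removing d leaves 1 component; it is not a cut vertex. No other vertex is a cut vertex either.

c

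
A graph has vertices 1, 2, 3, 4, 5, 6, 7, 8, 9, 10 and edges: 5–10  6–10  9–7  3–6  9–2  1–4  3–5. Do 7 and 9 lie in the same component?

Yes

From 7 we can reach 2, 7, 9, which includes 9.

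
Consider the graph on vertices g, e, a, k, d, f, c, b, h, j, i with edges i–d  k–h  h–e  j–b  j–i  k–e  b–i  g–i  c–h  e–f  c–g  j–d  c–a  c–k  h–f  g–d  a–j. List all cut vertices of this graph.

Removing c increases the component count from 1 to 2, so c is a cut vertex.
By contrast removing f leaves 1 component; it is not a cut vertex. No other vertex is a cut vertex either.

c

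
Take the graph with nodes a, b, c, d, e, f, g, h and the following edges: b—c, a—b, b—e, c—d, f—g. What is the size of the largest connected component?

5

h is isolated — a component by itself.
Starting from f we can reach f, g. That is one component of size 2.
Starting from a we can reach a, b, c, d, e. That is one component of size 5.
The largest has 5 vertices.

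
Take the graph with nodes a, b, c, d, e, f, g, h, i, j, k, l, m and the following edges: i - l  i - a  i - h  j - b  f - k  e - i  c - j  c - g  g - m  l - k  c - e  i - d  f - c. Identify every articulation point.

Removing c increases the component count from 1 to 3, so c is a cut vertex.
Removing g increases the component count from 1 to 2, so g is a cut vertex.
Removing i increases the component count from 1 to 4, so i is a cut vertex.
Likewise j is a cut vertex.
By contrast removing b leaves 1 component; it is not a cut vertex. No other vertex is a cut vertex either.

c, g, i, j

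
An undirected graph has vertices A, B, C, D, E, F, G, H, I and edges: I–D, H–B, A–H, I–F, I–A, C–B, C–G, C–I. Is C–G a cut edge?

Removing C–G leaves no path between C and G: the component count goes from 2 to 3. So it is a bridge.

Yes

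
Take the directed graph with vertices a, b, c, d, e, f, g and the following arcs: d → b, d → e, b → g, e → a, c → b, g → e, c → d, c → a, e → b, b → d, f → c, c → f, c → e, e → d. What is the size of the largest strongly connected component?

4

{b, d, e, g} are all mutually reachable — one SCC of size 4.
{c, f} are all mutually reachable — one SCC of size 2.
{a} is an SCC by itself.
The largest has 4 vertices.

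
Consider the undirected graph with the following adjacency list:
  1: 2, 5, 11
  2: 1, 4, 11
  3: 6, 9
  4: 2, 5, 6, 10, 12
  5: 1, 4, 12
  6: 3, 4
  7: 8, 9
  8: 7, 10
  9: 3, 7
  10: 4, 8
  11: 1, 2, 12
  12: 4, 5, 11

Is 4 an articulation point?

Yes

Deleting 4 raises the number of components from 1 to 2, so 4 is a cut vertex.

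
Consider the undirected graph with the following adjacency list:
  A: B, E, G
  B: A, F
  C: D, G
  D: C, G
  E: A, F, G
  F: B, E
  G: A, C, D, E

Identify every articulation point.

Removing G increases the component count from 1 to 2, so G is a cut vertex.
By contrast removing F leaves 1 component; it is not a cut vertex. No other vertex is a cut vertex either.

G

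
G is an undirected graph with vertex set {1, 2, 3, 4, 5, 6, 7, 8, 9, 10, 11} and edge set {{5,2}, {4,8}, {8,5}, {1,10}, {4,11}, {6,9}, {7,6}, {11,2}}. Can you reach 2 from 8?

Yes

From 8 we can reach 2, 4, 5, 8, 11, which includes 2.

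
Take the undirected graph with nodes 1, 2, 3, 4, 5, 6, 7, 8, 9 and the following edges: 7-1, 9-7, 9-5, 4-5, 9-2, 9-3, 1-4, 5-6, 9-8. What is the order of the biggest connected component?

9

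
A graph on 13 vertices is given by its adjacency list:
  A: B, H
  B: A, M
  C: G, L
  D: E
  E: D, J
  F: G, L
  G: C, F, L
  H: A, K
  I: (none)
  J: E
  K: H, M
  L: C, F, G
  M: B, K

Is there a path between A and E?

No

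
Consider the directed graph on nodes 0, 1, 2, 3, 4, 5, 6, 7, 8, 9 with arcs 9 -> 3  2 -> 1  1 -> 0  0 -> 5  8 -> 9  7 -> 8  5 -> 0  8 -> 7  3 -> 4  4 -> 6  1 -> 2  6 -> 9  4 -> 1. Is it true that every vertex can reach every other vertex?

There is no directed path from 0 to 2, so the graph is not strongly connected.

No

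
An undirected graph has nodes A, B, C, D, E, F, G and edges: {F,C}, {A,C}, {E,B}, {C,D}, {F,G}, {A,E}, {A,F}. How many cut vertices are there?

Removing A increases the component count from 1 to 2, so A is a cut vertex.
Removing C increases the component count from 1 to 2, so C is a cut vertex.
Removing E increases the component count from 1 to 2, so E is a cut vertex.
Likewise F is a cut vertex.
By contrast removing G leaves 1 component; it is not a cut vertex. No other vertex is a cut vertex either.

4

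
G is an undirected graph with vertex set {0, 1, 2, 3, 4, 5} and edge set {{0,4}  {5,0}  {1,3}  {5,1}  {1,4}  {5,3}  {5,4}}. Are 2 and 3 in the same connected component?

No

The component containing 2 is {2}, and 3 is not in it.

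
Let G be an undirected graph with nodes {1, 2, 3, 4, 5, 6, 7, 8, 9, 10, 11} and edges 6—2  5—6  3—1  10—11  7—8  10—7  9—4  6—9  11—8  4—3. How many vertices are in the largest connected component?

Starting from 7 we can reach 7, 8, 10, 11. That is one component of size 4.
Starting from 1 we can reach 1, 2, 3, 4, 5, 6, 9. That is one component of size 7.
The largest has 7 vertices.

7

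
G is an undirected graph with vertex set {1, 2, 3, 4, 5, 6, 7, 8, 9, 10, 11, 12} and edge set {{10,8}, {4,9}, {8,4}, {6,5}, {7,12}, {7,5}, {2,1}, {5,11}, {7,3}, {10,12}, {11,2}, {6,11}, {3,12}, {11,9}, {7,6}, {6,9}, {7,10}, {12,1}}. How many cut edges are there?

0

The edges on the cycle 7-10-8-4-9-6-7 are not bridges since each lies on that cycle.
Every edge lies on some cycle, so there are no bridges.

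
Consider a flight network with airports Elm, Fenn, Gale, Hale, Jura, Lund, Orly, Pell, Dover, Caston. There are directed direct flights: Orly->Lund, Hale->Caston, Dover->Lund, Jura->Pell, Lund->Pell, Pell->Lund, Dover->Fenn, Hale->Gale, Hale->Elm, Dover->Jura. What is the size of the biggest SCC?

{Lund, Pell} are all mutually reachable — one SCC of size 2.
{Jura} is an SCC by itself.
{Fenn} is an SCC by itself.
{Elm} is an SCC by itself.
{Caston} is an SCC by itself.
(and 4 more singleton SCCs)
The largest has 2 vertices.

2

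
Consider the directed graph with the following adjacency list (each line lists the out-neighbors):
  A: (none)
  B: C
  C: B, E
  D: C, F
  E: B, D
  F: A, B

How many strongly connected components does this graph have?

2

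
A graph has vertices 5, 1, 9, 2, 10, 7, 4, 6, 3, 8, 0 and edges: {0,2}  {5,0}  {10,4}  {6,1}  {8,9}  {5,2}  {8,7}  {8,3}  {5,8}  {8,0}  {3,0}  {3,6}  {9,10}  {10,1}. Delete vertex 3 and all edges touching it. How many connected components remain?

1

With 3 gone, the remaining components are: {0, 1, 2, 4, 5, 6, 7, 8, 9, 10}.
That is 1 component.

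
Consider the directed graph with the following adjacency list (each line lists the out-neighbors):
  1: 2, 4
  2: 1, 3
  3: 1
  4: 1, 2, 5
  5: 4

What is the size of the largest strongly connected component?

{1, 2, 3, 4, 5} are all mutually reachable — one SCC of size 5.
The largest has 5 vertices.

5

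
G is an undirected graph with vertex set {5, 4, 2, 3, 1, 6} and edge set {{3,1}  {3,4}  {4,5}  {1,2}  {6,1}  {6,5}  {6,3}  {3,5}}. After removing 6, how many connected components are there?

1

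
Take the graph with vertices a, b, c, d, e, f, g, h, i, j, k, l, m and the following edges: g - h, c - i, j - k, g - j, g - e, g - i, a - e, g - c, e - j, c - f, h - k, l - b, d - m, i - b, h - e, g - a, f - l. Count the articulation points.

Removing g increases the component count from 2 to 3, so g is a cut vertex.
By contrast removing j leaves 2 components; it is not a cut vertex. No other vertex is a cut vertex either.

1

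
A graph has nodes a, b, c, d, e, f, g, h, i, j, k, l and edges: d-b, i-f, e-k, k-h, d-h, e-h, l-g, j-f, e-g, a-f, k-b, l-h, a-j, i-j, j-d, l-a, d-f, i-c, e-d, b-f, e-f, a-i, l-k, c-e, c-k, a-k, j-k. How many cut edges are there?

The edges on the cycle l-a-i-c-e-g-l are not bridges since each lies on that cycle.
Every edge lies on some cycle, so there are no bridges.

0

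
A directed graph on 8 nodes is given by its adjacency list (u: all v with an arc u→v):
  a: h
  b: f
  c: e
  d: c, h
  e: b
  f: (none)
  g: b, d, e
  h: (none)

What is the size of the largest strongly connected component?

1

{a} is an SCC by itself.
{b} is an SCC by itself.
{c} is an SCC by itself.
{h} is an SCC by itself.
{e} is an SCC by itself.
(and 3 more singleton SCCs)
The largest has 1 vertex.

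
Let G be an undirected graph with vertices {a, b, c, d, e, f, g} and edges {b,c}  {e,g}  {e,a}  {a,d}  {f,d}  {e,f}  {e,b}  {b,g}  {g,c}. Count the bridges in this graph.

0

The edges on the cycle e-b-c-g-e are not bridges since each lies on that cycle.
Every edge lies on some cycle, so there are no bridges.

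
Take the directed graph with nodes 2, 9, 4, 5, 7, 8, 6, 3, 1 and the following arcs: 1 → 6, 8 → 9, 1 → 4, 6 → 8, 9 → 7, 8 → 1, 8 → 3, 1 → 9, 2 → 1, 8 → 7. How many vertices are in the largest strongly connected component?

{1, 6, 8} are all mutually reachable — one SCC of size 3.
{2} is an SCC by itself.
{3} is an SCC by itself.
{4} is an SCC by itself.
{9} is an SCC by itself.
(and 2 more singleton SCCs)
The largest has 3 vertices.

3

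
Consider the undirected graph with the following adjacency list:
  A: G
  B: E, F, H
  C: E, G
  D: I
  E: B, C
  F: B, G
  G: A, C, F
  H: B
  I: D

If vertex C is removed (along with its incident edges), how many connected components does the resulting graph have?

2

With C gone, the remaining components are: {D, I}; {A, B, E, F, G, H}.
That is 2 components.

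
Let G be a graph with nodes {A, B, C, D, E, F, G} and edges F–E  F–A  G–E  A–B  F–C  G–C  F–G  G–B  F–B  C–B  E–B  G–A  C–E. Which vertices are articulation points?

Removing A, for instance, still leaves 2 components. No single vertex removal increases the component count — the graph has no articulation points.

none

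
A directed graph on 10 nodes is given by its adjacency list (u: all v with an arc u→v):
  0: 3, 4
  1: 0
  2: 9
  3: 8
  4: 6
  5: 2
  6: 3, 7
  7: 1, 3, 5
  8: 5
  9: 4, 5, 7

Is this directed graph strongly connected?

From 5 we can reach every vertex (0, 1, 2, 3, 4, 5, 6, 7, 8, 9), and every vertex can reach 5 (0, 1, 2, 3, 4, 5, 6, 7, 8, 9). So the whole graph is one strongly connected component.

Yes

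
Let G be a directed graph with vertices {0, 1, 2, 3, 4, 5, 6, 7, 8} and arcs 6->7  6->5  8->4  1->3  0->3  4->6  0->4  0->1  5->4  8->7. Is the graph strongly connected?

There is no directed path from 3 to 8, so the graph is not strongly connected.

No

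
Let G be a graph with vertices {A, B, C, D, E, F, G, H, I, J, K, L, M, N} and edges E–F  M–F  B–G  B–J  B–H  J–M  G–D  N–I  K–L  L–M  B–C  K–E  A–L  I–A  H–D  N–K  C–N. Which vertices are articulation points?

B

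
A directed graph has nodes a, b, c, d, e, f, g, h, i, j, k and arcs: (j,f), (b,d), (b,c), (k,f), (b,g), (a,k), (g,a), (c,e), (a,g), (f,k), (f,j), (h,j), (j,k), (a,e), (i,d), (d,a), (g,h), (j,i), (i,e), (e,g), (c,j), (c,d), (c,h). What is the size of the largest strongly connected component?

{a, d, e, f, g, h, i, j, k} are all mutually reachable — one SCC of size 9.
{b} is an SCC by itself.
{c} is an SCC by itself.
The largest has 9 vertices.

9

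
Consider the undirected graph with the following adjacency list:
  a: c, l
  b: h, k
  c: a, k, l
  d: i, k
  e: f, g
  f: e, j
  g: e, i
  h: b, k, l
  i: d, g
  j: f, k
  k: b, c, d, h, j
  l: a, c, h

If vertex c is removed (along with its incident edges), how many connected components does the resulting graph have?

1

With c gone, the remaining components are: {a, b, d, e, f, g, h, i, j, k, l}.
That is 1 component.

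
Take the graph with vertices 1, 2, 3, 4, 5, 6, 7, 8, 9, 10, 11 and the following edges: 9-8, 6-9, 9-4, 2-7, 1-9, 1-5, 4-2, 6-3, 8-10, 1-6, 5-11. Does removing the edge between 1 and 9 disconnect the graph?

No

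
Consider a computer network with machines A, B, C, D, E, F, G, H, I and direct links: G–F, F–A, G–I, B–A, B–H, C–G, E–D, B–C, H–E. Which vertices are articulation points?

B, E, G, H

Removing B increases the component count from 1 to 2, so B is a cut vertex.
Removing E increases the component count from 1 to 2, so E is a cut vertex.
Removing G increases the component count from 1 to 2, so G is a cut vertex.
Likewise H is a cut vertex.
By contrast removing C leaves 1 component; it is not a cut vertex. No other vertex is a cut vertex either.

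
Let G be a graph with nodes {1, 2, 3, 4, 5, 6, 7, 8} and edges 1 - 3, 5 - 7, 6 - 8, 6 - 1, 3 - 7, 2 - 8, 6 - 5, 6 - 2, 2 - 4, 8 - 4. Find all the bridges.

The edges on the cycle 6-2-4-8-6 are not bridges since each lies on that cycle.
Every edge lies on some cycle, so there are no bridges.

none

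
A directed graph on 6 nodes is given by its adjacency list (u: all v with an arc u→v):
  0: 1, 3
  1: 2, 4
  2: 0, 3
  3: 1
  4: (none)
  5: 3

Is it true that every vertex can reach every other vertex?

No

There is no directed path from 2 to 5, so the graph is not strongly connected.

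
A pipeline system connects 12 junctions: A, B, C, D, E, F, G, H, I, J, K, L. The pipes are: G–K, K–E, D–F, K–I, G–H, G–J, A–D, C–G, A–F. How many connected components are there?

4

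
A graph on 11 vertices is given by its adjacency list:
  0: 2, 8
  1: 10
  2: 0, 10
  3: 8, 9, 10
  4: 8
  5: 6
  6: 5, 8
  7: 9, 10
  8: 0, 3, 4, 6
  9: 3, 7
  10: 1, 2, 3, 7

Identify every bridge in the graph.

1-10, 4-8, 5-6, 6-8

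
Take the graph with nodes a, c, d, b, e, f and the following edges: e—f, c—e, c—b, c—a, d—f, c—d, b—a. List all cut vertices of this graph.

c

Removing c increases the component count from 1 to 2, so c is a cut vertex.
By contrast removing b leaves 1 component; it is not a cut vertex. No other vertex is a cut vertex either.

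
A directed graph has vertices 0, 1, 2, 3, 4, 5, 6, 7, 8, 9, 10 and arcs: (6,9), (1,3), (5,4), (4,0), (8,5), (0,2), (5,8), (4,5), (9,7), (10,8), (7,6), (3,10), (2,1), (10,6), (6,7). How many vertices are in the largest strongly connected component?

{0, 1, 2, 3, 4, 5, 8, 10} are all mutually reachable — one SCC of size 8.
{6, 7, 9} are all mutually reachable — one SCC of size 3.
The largest has 8 vertices.

8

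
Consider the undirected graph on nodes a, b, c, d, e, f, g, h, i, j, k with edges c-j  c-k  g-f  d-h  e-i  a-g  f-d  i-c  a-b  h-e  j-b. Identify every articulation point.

c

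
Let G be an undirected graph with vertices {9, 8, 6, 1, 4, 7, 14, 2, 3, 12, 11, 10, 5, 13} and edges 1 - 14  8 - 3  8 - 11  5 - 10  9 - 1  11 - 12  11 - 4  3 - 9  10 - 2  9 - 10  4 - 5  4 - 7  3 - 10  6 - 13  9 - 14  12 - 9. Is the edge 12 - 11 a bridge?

After removing 12 - 11, the path 12-9-3-8-11 still connects them, so the edge is not a bridge.

No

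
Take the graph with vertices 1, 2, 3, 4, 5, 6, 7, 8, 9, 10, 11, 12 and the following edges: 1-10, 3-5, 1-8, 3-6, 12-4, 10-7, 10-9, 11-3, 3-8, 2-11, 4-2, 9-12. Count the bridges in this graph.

The edges on the cycle 1-10-9-12-4-2-11-3-8-1 are not bridges since each lies on that cycle.
But removing 5-3 disconnects 5 from 3; removing 10-7 disconnects 10 from 7; removing 6-3 disconnects 6 from 3 — these are bridges.
That makes 3 bridges.

3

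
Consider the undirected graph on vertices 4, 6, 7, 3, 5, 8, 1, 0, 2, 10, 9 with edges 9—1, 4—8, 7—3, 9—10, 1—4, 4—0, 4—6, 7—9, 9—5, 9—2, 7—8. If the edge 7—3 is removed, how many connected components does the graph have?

2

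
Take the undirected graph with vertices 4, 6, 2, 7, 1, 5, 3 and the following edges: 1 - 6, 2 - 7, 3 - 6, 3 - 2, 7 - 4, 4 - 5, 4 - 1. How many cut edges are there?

1

The edges on the cycle 3-2-7-4-1-6-3 are not bridges since each lies on that cycle.
But removing 4 - 5 disconnects 4 from 5 — this is a bridge.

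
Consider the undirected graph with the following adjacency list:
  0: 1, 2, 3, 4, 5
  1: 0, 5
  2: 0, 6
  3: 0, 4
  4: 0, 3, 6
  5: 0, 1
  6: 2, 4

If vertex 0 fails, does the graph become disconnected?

Yes

Deleting 0 raises the number of components from 1 to 2, so 0 is a cut vertex.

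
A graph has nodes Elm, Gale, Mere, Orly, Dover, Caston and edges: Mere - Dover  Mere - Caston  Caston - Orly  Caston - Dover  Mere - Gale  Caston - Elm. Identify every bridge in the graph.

The edges on the cycle Mere-Caston-Dover-Mere are not bridges since each lies on that cycle.
But removing Caston - Orly disconnects Caston from Orly; removing Caston - Elm disconnects Caston from Elm; removing Mere - Gale disconnects Mere from Gale — these are bridges.

Caston-Elm, Caston-Orly, Gale-Mere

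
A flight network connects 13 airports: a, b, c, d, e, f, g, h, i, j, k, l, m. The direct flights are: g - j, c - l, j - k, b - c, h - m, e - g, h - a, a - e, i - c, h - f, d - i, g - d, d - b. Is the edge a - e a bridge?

Removing a - e leaves no path between a and e: the component count goes from 1 to 2. So it is a bridge.

Yes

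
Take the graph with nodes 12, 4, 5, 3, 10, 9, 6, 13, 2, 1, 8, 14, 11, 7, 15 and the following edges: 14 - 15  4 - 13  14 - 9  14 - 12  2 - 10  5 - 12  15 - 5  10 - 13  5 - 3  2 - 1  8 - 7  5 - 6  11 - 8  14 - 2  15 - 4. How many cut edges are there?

6

The edges on the cycle 14-2-10-13-4-15-14 are not bridges since each lies on that cycle.
But removing 6 - 5 disconnects 6 from 5; removing 8 - 7 disconnects 8 from 7; removing 9 - 14 disconnects 9 from 14; removing 1 - 2 disconnects 1 from 2 — these are bridges.
In total 6 edges are bridges.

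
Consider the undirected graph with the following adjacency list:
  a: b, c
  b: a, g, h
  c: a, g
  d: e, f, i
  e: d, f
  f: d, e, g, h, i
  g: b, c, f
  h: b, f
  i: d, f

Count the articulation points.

Removing f increases the component count from 1 to 2, so f is a cut vertex.
By contrast removing c leaves 1 component; it is not a cut vertex. No other vertex is a cut vertex either.

1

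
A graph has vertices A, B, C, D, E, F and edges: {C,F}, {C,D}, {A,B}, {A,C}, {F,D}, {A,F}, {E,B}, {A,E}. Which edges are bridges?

The edges on the cycle A-E-B-A are not bridges since each lies on that cycle.
Every edge lies on some cycle, so there are no bridges.

none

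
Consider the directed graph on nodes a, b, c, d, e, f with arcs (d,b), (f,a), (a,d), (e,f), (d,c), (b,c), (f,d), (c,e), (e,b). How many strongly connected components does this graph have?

{a, b, c, d, e, f} are all mutually reachable — one SCC of size 6.
That gives 1 strongly connected component.

1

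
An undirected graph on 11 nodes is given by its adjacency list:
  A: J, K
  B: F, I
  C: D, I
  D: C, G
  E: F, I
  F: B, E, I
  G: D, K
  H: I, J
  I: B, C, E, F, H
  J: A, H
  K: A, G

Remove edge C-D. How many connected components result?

1

C and D are still connected via C-I-H-J-A-K-G-D, so the component count stays at 1.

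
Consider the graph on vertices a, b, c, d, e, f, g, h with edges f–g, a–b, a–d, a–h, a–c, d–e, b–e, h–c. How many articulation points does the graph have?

Removing a increases the component count from 2 to 3, so a is a cut vertex.
By contrast removing c leaves 2 components; it is not a cut vertex. No other vertex is a cut vertex either.

1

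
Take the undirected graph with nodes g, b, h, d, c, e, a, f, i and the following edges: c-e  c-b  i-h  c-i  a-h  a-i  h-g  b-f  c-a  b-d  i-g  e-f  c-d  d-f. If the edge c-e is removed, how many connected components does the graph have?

1

c and e are still connected via c-b-f-e, so the component count stays at 1.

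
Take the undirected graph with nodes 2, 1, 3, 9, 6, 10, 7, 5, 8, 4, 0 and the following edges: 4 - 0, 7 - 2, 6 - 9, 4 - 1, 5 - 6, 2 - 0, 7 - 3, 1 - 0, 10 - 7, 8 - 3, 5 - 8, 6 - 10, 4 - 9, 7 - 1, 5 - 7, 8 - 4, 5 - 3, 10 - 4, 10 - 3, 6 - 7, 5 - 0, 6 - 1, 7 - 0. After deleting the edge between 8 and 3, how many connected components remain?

1

8 and 3 are still connected via 8-5-3, so the component count stays at 1.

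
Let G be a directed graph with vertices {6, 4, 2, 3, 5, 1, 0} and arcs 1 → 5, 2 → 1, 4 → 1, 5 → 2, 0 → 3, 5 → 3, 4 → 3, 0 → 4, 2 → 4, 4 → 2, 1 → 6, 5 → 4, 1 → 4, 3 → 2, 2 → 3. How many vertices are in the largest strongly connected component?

5

{1, 2, 3, 4, 5} are all mutually reachable — one SCC of size 5.
{0} is an SCC by itself.
{6} is an SCC by itself.
The largest has 5 vertices.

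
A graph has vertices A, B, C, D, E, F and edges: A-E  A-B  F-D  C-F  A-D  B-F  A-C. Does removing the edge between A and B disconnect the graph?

After removing A-B, the path A-C-F-B still connects them, so the edge is not a bridge.

No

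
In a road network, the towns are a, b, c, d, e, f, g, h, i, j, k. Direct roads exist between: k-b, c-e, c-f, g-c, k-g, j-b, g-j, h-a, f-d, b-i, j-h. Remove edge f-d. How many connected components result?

Before removal there is 1 component.
f-d is a bridge — removing it separates f's side from d's side.
After removal: 2 components.

2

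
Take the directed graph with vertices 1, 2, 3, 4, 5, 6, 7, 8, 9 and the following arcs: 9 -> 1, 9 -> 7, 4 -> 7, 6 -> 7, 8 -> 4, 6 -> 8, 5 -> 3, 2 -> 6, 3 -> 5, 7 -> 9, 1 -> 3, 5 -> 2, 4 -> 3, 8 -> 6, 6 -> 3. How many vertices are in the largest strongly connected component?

{1, 2, 3, 4, 5, 6, 7, 8, 9} are all mutually reachable — one SCC of size 9.
The largest has 9 vertices.

9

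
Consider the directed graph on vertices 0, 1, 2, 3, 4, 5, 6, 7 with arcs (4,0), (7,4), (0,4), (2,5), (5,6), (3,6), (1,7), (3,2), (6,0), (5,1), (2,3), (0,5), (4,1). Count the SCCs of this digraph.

{0, 1, 4, 5, 6, 7} are all mutually reachable — one SCC of size 6.
{2, 3} are all mutually reachable — one SCC of size 2.
That gives 2 strongly connected components.

2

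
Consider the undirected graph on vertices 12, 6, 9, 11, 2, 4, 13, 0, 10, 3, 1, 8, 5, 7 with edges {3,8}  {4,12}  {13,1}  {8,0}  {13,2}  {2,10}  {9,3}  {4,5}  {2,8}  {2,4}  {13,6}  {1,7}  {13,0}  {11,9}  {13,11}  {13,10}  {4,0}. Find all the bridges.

1-13, 1-7, 12-4, 13-6, 4-5

The edges on the cycle 13-2-4-0-8-3-9-11-13 are not bridges since each lies on that cycle.
But removing 4-12 disconnects 4 from 12; removing 7-1 disconnects 7 from 1; removing 1-13 disconnects 1 from 13; removing 4-5 disconnects 4 from 5 — these are bridges.
In total 5 edges are bridges.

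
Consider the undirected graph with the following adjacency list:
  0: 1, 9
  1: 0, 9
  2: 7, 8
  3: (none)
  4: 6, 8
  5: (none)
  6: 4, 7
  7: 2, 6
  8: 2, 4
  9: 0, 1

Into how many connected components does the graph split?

4

3 is isolated — a component by itself.
5 is isolated — a component by itself.
Starting from 0 we can reach 0, 1, 9. That is one component of size 3.
Starting from 2 we can reach 2, 4, 6, 7, 8. That is one component of size 5.
Total: 4 components.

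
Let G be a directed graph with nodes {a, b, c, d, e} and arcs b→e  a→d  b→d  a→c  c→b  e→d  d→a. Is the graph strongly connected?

From c we can reach every vertex (a, b, c, d, e), and every vertex can reach c (a, b, c, d, e). So the whole graph is one strongly connected component.

Yes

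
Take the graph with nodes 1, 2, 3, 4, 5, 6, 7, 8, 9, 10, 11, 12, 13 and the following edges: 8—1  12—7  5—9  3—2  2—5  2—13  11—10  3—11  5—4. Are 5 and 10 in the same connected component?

Yes

From 5 we can reach 2, 3, 4, 5, 9, 10, 11, 13, which includes 10.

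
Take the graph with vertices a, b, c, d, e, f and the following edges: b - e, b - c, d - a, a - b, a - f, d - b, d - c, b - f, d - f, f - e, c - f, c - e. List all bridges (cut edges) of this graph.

The edges on the cycle d-a-b-f-e-c-d are not bridges since each lies on that cycle.
Every edge lies on some cycle, so there are no bridges.

none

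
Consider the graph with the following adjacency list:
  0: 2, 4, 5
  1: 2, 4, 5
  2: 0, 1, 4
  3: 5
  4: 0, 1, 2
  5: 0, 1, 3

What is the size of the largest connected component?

Starting from 0 we can reach 0, 1, 2, 3, 4, 5. That is one component of size 6.
The largest has 6 vertices.

6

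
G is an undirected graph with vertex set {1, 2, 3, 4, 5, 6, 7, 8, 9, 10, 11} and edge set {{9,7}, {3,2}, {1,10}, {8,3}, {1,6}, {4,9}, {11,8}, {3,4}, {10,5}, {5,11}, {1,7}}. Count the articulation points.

Removing 1 increases the component count from 1 to 2, so 1 is a cut vertex.
Removing 3 increases the component count from 1 to 2, so 3 is a cut vertex.
By contrast removing 6 leaves 1 component; it is not a cut vertex. No other vertex is a cut vertex either.

2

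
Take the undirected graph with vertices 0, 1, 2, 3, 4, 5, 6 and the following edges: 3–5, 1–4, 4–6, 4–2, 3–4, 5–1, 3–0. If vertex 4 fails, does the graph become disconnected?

Deleting 4 raises the number of components from 1 to 3, so 4 is a cut vertex.

Yes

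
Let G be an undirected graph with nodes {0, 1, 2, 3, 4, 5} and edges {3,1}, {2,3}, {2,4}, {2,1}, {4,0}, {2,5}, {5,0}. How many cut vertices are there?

Removing 2 increases the component count from 1 to 2, so 2 is a cut vertex.
By contrast removing 0 leaves 1 component; it is not a cut vertex. No other vertex is a cut vertex either.

1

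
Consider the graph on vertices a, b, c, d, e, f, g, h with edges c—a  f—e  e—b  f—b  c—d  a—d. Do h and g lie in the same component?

No

The component containing h is {h}, and g is not in it.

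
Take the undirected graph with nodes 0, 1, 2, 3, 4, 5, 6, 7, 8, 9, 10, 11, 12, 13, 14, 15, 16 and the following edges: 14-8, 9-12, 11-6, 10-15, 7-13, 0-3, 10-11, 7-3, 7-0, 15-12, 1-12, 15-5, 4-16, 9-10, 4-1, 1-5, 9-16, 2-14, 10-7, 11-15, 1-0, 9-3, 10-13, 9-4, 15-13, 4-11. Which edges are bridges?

11-6, 14-2, 14-8

The edges on the cycle 9-10-7-0-1-4-9 are not bridges since each lies on that cycle.
But removing 2-14 disconnects 2 from 14; removing 6-11 disconnects 6 from 11; removing 8-14 disconnects 8 from 14 — these are bridges.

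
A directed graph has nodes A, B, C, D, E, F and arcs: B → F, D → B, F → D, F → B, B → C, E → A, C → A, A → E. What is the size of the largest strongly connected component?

{B, D, F} are all mutually reachable — one SCC of size 3.
{A, E} are all mutually reachable — one SCC of size 2.
{C} is an SCC by itself.
The largest has 3 vertices.

3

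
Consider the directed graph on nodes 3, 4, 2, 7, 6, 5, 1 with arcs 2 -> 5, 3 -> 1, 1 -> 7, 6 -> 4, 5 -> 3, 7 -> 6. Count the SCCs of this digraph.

7

{4} is an SCC by itself.
{5} is an SCC by itself.
{2} is an SCC by itself.
{6} is an SCC by itself.
{7} is an SCC by itself.
(and 2 more singleton SCCs)
That gives 7 strongly connected components.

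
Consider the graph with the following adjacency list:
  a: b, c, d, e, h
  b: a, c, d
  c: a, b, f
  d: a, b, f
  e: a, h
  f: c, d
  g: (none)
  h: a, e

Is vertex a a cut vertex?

Yes

Deleting a raises the number of components from 2 to 3, so a is a cut vertex.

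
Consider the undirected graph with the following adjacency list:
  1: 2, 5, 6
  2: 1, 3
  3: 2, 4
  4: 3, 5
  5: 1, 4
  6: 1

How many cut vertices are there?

Removing 1 increases the component count from 1 to 2, so 1 is a cut vertex.
By contrast removing 4 leaves 1 component; it is not a cut vertex. No other vertex is a cut vertex either.

1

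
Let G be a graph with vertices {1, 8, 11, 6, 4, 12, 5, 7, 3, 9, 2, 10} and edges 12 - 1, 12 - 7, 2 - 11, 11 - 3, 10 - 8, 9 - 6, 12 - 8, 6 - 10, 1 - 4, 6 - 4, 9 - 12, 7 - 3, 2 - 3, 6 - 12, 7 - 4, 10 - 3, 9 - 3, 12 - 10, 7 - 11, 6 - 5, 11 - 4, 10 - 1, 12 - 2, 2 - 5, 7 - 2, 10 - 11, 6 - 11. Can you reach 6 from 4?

From 4 we can reach 1, 2, 3, 4, 5, 6, 7, 8, 9, 10, 11, 12, which includes 6.

Yes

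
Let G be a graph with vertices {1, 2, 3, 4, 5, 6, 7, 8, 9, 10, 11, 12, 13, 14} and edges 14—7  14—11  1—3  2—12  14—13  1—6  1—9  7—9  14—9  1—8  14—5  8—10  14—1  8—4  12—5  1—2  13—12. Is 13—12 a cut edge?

No

After removing 13—12, the path 13-14-5-12 still connects them, so the edge is not a bridge.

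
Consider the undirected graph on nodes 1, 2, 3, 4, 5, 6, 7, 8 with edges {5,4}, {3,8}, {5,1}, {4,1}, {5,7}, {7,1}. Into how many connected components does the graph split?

6 is isolated — a component by itself.
2 is isolated — a component by itself.
Starting from 3 we can reach 3, 8. That is one component of size 2.
Starting from 1 we can reach 1, 4, 5, 7. That is one component of size 4.
Total: 4 components.

4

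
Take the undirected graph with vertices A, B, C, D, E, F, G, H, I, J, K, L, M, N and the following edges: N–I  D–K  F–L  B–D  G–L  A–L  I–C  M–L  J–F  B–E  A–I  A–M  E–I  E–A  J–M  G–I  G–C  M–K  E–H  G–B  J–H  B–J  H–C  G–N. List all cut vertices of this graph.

none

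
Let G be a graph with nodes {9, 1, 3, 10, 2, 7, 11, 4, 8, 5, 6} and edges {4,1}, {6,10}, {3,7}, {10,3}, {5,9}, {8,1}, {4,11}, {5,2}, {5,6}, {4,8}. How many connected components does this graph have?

2

Starting from 1 we can reach 1, 4, 8, 11. That is one component of size 4.
Starting from 2 we can reach 2, 3, 5, 6, 7, 9, 10. That is one component of size 7.
Total: 2 components.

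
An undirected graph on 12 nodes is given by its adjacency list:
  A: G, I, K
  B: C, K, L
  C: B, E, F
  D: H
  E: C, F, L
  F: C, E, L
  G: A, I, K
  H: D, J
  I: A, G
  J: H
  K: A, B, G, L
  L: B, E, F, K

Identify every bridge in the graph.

The edges on the cycle K-G-I-A-K are not bridges since each lies on that cycle.
But removing H-D disconnects H from D; removing J-H disconnects J from H — these are bridges.

D-H, H-J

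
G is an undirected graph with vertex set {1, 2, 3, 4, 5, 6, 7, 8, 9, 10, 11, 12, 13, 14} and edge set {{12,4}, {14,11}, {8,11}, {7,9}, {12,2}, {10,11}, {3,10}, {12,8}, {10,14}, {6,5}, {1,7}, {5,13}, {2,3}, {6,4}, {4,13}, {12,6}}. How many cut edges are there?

2

The edges on the cycle 10-14-11-10 are not bridges since each lies on that cycle.
But removing 7 - 9 disconnects 7 from 9; removing 1 - 7 disconnects 1 from 7 — these are bridges.
That makes 2 bridges.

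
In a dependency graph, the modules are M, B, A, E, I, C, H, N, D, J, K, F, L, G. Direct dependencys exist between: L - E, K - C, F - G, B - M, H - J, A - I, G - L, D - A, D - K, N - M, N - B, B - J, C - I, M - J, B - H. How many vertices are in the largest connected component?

5

Starting from E we can reach E, F, G, L. That is one component of size 4.
Starting from B we can reach B, H, J, M, N. That is one component of size 5.
Starting from A we can reach A, C, D, I, K. That is one component of size 5.
The largest has 5 vertices.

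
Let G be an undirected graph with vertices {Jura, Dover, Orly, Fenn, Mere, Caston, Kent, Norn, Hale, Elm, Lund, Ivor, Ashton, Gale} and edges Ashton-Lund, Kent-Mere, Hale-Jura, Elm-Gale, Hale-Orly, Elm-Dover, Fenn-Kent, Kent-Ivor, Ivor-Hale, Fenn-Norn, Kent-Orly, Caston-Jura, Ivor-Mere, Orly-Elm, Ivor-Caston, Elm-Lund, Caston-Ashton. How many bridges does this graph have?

4

The edges on the cycle Ivor-Caston-Ashton-Lund-Elm-Orly-Hale-Ivor are not bridges since each lies on that cycle.
But removing Dover-Elm disconnects Dover from Elm; removing Gale-Elm disconnects Gale from Elm; removing Norn-Fenn disconnects Norn from Fenn; removing Fenn-Kent disconnects Fenn from Kent — these are bridges.
That makes 4 bridges.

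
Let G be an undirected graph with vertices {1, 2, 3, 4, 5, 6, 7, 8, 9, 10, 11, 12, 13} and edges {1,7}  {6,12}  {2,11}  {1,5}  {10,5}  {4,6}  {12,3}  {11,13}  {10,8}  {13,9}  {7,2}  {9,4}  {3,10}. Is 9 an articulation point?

No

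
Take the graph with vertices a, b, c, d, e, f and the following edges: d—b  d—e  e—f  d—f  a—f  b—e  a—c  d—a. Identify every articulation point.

a

Removing a increases the component count from 1 to 2, so a is a cut vertex.
By contrast removing c leaves 1 component; it is not a cut vertex. No other vertex is a cut vertex either.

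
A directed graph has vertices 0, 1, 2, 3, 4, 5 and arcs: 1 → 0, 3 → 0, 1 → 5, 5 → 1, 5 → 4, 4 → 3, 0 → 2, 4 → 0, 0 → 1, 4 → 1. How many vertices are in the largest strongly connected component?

5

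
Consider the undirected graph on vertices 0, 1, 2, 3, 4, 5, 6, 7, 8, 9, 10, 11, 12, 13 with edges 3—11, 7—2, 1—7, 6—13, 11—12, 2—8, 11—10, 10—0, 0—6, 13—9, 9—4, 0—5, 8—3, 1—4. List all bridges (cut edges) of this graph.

The edges on the cycle 1-7-2-8-3-11-10-0-6-13-9-4-1 are not bridges since each lies on that cycle.
But removing 12—11 disconnects 12 from 11; removing 5—0 disconnects 5 from 0 — these are bridges.

0-5, 11-12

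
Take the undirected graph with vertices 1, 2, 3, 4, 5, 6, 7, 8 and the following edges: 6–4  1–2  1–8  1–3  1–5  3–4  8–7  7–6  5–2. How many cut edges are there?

0

The edges on the cycle 1-5-2-1 are not bridges since each lies on that cycle.
Every edge lies on some cycle, so there are no bridges.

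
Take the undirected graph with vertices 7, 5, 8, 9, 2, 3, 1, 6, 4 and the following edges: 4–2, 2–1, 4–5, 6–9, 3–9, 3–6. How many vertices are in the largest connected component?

7 is isolated — a component by itself.
8 is isolated — a component by itself.
Starting from 3 we can reach 3, 6, 9. That is one component of size 3.
Starting from 1 we can reach 1, 2, 4, 5. That is one component of size 4.
The largest has 4 vertices.

4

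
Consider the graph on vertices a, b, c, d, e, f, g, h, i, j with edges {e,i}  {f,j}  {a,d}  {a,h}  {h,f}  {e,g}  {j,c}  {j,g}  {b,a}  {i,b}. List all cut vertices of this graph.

a, j

Removing a increases the component count from 1 to 2, so a is a cut vertex.
Removing j increases the component count from 1 to 2, so j is a cut vertex.
By contrast removing g leaves 1 component; it is not a cut vertex. No other vertex is a cut vertex either.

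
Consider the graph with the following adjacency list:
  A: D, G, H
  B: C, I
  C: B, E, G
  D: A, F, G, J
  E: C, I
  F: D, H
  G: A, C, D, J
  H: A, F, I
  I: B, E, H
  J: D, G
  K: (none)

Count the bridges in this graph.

0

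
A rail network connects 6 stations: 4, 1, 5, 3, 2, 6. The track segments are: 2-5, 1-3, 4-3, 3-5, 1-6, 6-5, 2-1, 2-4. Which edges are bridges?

none

The edges on the cycle 2-4-3-1-2 are not bridges since each lies on that cycle.
Every edge lies on some cycle, so there are no bridges.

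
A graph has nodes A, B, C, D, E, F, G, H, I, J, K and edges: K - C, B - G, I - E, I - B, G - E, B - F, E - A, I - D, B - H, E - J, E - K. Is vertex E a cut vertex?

Yes

Deleting E raises the number of components from 1 to 4, so E is a cut vertex.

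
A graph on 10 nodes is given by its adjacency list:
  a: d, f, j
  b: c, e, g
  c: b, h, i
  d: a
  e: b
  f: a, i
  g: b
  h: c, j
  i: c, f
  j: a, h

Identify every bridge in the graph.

a-d, b-c, b-e, b-g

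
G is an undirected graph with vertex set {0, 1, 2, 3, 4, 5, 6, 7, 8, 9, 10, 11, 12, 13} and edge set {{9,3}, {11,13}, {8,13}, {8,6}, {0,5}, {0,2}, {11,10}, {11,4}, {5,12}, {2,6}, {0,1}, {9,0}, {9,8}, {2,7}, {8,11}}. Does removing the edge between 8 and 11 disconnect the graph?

After removing 8—11, the path 8-13-11 still connects them, so the edge is not a bridge.

No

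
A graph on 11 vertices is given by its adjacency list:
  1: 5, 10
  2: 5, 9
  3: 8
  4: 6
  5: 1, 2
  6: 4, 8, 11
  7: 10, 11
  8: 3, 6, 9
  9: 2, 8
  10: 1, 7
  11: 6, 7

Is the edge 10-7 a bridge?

After removing 10-7, the path 10-1-5-2-9-8-6-11-7 still connects them, so the edge is not a bridge.

No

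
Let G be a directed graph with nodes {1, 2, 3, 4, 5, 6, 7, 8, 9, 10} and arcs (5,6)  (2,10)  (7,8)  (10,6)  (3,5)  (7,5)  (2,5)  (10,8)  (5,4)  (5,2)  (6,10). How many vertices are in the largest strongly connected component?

2

{6, 10} are all mutually reachable — one SCC of size 2.
{2, 5} are all mutually reachable — one SCC of size 2.
{9} is an SCC by itself.
{3} is an SCC by itself.
{8} is an SCC by itself.
(and 3 more singleton SCCs)
The largest has 2 vertices.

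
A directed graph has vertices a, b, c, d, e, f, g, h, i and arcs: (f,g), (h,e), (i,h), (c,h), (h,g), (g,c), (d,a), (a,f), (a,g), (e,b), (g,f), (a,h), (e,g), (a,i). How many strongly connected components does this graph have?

{c, e, f, g, h} are all mutually reachable — one SCC of size 5.
{b} is an SCC by itself.
{a} is an SCC by itself.
{d} is an SCC by itself.
{i} is an SCC by itself.
That gives 5 strongly connected components.

5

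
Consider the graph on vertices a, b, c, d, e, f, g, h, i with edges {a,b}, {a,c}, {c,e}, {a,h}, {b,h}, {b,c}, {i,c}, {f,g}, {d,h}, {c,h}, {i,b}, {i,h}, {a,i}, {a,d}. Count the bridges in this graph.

2

The edges on the cycle i-b-c-i are not bridges since each lies on that cycle.
But removing e–c disconnects e from c; removing g–f disconnects g from f — these are bridges.
That makes 2 bridges.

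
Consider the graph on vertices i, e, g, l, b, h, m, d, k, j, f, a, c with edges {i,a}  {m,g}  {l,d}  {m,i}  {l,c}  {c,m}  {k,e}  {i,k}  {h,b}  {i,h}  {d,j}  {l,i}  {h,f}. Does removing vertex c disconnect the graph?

No

Deleting c leaves 1 component (was 1) (its neighbors l, m remain connected to each other), so c is not a cut vertex.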